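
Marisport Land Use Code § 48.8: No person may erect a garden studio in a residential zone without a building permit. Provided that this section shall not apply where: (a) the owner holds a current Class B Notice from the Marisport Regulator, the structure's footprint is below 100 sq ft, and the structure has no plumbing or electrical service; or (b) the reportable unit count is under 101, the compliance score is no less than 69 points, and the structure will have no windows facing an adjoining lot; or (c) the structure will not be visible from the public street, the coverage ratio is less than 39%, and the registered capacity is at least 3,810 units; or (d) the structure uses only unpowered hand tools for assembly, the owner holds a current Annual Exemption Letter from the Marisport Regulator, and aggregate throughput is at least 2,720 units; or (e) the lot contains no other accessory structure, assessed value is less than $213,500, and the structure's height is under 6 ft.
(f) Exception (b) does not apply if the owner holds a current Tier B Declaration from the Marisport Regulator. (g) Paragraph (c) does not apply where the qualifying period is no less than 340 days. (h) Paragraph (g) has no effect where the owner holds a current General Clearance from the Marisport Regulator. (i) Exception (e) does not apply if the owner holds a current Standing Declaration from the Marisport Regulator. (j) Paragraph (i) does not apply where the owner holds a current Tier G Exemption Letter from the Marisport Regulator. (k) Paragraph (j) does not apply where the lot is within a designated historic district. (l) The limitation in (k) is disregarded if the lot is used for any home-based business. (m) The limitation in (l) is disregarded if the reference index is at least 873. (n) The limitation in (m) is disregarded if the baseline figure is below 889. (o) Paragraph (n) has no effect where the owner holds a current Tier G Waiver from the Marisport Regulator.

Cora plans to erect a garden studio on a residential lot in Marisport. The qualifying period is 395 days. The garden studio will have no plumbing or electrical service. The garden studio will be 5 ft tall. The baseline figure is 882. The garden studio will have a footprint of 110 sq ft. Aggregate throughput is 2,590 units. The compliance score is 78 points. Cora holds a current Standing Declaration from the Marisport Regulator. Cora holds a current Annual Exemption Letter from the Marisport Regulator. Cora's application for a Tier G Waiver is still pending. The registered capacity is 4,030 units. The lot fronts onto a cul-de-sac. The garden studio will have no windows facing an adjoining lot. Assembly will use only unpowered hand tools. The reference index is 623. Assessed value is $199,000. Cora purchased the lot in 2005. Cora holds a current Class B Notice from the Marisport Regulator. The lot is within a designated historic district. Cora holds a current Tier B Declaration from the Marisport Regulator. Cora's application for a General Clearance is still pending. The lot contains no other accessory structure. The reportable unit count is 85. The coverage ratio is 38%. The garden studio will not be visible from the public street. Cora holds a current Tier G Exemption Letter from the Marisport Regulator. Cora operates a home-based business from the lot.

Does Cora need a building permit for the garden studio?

Exception (a) does not apply: the structure's footprint is 110 sq ft, not below 100 sq ft.
Exception (b): the reportable unit count is 85, under the 101 limit; the compliance score is 78 points, meeting the 69 points threshold; no windows face an adjoining lot — every condition holds. But applying paragraph (f): (f) operates against (b): a current Tier B Declaration is held. (b) is therefore removed.
All of (c)'s requirements are met (the structure will not be visible from the street; the coverage ratio is 38%, less than the 39% limit; the registered capacity is 4,030 units, meeting the 3,810 units threshold). But: (g) operates against (c): the qualifying period is 395 days, meeting the 340 days threshold. (h), which would lift (g), does not operate here — no current General Clearance is held. (c) is therefore removed.
Exception (d) does not apply: aggregate throughput is 2,590 units, short of 2,720 units.
Exception (e): the lot has no other accessory structure; assessed value is $199,000, less than the $213,500 limit; the structure's height is 5 ft, under the 6 ft limit — every condition holds. Considering the limiting provisions: (i) would limit (e) — a current Standing Declaration is held — but (j) sets (i) aside: (j) operates against (i): a current Tier G Exemption Letter is held. (k) would limit (j) — the lot is in a historic district — but (l) sets (k) aside: (l) operates against (k): a home-based business operates on the lot. (m), which would lift (l), does not operate here — the reference index is 623, short of 873. So (e) applies.

No — exception (e) applies; Cora does not need a building permit.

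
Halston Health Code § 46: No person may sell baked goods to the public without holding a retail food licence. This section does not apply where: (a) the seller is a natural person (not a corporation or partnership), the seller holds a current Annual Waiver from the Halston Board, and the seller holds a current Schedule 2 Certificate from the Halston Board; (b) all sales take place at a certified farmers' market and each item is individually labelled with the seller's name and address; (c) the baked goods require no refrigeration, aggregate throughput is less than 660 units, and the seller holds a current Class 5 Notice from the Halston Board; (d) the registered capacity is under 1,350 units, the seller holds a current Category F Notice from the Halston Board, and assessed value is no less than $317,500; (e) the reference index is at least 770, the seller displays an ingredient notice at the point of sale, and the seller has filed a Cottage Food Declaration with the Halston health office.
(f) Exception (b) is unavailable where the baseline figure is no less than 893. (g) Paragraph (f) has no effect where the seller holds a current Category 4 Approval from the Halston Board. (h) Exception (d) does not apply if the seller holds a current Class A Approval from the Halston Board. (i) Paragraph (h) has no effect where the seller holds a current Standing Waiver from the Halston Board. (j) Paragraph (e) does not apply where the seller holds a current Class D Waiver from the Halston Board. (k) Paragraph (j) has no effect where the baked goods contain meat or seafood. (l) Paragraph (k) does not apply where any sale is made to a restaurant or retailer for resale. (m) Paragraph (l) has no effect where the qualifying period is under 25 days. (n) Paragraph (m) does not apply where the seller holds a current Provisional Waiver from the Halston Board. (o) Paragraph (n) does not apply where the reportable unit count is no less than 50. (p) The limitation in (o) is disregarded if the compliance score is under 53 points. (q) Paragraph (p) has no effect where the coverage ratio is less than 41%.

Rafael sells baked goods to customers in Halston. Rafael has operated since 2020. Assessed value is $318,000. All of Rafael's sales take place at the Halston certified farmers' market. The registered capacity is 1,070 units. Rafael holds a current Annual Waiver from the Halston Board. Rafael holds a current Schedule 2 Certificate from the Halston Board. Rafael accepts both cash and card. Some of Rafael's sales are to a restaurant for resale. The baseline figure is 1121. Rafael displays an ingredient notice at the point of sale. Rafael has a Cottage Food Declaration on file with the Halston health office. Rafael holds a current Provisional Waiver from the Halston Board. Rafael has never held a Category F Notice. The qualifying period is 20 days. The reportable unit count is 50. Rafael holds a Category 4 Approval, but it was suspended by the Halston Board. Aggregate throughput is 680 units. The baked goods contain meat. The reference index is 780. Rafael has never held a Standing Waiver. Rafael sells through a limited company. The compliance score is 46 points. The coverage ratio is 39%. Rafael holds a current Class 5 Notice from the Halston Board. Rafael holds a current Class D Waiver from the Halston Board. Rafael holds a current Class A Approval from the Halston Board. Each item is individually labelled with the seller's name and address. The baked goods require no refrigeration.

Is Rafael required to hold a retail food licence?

No — exception (e) applies; Rafael is not required to hold a retail food licence.

Exception (a) fails — the seller operates through a limited company.
Exception (b) is satisfied on its face — all sales are at a certified farmers' market; items are individually labelled. But applying paragraphs (f)–(g): (f) operates against (b): the baseline figure is 1,121, meeting the 893 threshold. (g) is inapplicable (no current Category 4 Approval is held), so (f) stands. So (b) is unavailable.
Exception (c) fails — aggregate throughput is 680 units, not less than 660 units.
Exception (d) does not apply: the Category F Notice is not current.
All of (e)'s requirements are met (the reference index is 780, meeting the 770 threshold; an ingredient notice is displayed; a Cottage Food Declaration is on file). Considering the limiting provisions: (j) is triggered (a current Class D Waiver is held), but is set aside by (k): (k) is engaged — the baked goods contain meat. (l) is triggered (some sales are to a restaurant for resale), but is itself disapplied by (m): (m) operates against (l): the qualifying period is 20 days, under the 25 days limit. (n) would limit (m) — a current Provisional Waiver is held — but (o) sets (n) aside: (o) operates against (n): the reportable unit count is 50, meeting the 50 threshold. (p) operates (the compliance score is 46 points, under the 53 points limit), but yields to (q): (q) applies — the coverage ratio is 39%, less than the 41% limit. So (e) applies.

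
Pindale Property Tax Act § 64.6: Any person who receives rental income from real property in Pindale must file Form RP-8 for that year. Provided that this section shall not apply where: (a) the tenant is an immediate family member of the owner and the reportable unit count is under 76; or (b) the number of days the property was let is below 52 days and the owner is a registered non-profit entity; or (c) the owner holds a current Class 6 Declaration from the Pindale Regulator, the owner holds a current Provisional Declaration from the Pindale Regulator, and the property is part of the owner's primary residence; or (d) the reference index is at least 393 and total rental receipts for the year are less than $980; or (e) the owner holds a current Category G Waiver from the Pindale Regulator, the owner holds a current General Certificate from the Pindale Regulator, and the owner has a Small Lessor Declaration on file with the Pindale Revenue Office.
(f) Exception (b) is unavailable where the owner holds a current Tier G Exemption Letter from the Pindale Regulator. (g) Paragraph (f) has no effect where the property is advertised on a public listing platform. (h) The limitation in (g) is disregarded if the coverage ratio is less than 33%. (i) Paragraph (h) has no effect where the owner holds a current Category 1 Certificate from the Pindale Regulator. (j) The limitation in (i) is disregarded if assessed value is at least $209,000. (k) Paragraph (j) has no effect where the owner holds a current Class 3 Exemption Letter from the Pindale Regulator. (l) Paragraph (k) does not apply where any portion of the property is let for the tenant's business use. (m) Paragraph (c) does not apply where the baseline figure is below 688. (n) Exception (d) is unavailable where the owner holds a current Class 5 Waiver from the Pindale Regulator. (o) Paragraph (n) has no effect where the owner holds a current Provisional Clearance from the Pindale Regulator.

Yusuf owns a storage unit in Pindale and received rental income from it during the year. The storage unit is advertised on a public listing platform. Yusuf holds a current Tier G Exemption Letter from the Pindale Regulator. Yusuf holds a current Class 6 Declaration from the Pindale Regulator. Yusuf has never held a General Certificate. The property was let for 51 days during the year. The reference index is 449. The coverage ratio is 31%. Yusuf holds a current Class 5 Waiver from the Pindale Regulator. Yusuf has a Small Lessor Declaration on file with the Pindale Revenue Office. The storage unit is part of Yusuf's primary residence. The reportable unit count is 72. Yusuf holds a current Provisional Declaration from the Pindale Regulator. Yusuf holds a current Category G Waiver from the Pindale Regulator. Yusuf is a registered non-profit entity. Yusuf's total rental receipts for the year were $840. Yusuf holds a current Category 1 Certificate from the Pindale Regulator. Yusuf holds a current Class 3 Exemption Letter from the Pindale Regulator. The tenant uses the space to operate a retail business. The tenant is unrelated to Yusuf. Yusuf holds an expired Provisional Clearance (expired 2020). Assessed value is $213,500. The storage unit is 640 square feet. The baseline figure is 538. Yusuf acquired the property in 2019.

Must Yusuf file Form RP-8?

Exception (a) does not apply: the tenant is unrelated to the owner.
Exception (b) is satisfied on its face — the number of days the property was let is 51 days, below the 52 days limit; Yusuf is a registered non-profit. But applying paragraphs (f)–(l): (f) operates against (b): a current Tier G Exemption Letter is held. (g) is engaged (the property is publicly advertised), but is overridden by (h): (h) operates — the coverage ratio is 31%, less than the 33% limit. (i) is triggered (a current Category 1 Certificate is held), but yields to (j): (j) operates — assessed value is $213,500, meeting the $209,000 threshold. (k) would limit (j) — a current Class 3 Exemption Letter is held — but (l) sets (k) aside: (l) is engaged — the space is let for business use. (b) is therefore removed.
Exception (c): a current Class 6 Declaration is held; a current Provisional Declaration is held; the storage unit is part of the primary residence — every condition holds. But applying paragraph (m): (m) applies — the baseline figure is 538, below the 688 limit. Exception (c) does not apply.
Exception (d)'s conditions are all satisfied: the reference index is 449, meeting the 393 threshold; total rental receipts for the year are $840, less than the $980 limit. Turning to paragraphs (n)–(o): (n) is engaged — a current Class 5 Waiver is held. (o) does not operate here (the Provisional Clearance is not current), so (n) stands. (d) is therefore removed.
Exception (e) requires that the owner holds a current General Certificate from the Pindale Regulator; but no current General Certificate is held, so (e) is unavailable.
No exception applies. The general rule governs.

Yes — Yusuf must file Form RP-8.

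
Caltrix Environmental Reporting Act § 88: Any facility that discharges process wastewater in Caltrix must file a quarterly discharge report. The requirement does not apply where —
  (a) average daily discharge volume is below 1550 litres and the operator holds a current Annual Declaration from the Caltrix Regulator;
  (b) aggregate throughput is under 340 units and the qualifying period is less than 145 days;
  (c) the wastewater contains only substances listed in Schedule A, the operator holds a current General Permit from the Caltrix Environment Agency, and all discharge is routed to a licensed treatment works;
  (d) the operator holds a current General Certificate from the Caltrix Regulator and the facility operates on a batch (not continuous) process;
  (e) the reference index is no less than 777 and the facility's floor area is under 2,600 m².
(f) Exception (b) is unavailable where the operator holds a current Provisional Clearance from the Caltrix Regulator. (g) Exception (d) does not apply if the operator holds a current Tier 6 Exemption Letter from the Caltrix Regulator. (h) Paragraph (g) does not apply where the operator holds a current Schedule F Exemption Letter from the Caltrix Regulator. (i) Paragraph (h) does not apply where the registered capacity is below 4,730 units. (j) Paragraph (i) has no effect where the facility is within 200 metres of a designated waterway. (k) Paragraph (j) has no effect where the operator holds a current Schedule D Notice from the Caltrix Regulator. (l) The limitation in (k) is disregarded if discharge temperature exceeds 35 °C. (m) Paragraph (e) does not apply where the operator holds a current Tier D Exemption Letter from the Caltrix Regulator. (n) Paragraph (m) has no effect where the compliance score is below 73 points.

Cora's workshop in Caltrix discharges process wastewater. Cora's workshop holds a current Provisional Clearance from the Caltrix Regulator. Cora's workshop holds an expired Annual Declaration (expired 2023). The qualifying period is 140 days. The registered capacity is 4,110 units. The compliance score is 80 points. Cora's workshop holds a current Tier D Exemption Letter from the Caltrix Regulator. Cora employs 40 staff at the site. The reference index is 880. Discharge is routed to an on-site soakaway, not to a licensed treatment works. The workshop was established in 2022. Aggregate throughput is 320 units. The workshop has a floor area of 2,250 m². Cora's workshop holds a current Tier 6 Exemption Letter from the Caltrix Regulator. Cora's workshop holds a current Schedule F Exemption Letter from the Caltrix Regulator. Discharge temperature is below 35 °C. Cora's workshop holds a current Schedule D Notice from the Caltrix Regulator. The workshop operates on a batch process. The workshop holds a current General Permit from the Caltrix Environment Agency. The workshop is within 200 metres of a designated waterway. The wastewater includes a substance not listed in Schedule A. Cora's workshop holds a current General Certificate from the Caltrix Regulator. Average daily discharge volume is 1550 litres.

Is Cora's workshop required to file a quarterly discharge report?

Yes — Cora's workshop must file a quarterly discharge report.

Exception (a) does not apply: average daily discharge volume is 1550 litres, not below 1550 litres.
All of (b)'s requirements are met (aggregate throughput is 320 units, under the 340 units limit; the qualifying period is 140 days, less than the 145 days limit). Turning to paragraph (f): (f) is engaged — a current Provisional Clearance is held. So (b) is unavailable.
Exception (c) does not apply: the wastewater includes a non-Schedule-A substance.
Exception (d): a current General Certificate is held; the facility operates on a batch process — every condition holds. Turning to paragraphs (g)–(l): (g) operates against (d): a current Tier 6 Exemption Letter is held. (h) is triggered (a current Schedule F Exemption Letter is held), but is itself disapplied by (i): (i) operates against (h): the registered capacity is 4,110 units, below the 4,730 units limit. (j) is engaged (the workshop is within 200 m of a designated waterway), but yields to (k): (k) operates against (j): a current Schedule D Notice is held. (l) is inapplicable (discharge temperature is below 35 °C), so (k) stands. Exception (d) does not apply.
Exception (e)'s conditions are all satisfied: the reference index is 880, meeting the 777 threshold; the facility's floor area is 2,250 m², under the 2,600 m² limit. However, paragraphs (m)–(n) must be considered: (m) is triggered — a current Tier D Exemption Letter is held. (n) is not engaged (the compliance score is 80 points, not below 73 points), so (m) stands. (e) is therefore removed.
No exception applies. The general rule governs.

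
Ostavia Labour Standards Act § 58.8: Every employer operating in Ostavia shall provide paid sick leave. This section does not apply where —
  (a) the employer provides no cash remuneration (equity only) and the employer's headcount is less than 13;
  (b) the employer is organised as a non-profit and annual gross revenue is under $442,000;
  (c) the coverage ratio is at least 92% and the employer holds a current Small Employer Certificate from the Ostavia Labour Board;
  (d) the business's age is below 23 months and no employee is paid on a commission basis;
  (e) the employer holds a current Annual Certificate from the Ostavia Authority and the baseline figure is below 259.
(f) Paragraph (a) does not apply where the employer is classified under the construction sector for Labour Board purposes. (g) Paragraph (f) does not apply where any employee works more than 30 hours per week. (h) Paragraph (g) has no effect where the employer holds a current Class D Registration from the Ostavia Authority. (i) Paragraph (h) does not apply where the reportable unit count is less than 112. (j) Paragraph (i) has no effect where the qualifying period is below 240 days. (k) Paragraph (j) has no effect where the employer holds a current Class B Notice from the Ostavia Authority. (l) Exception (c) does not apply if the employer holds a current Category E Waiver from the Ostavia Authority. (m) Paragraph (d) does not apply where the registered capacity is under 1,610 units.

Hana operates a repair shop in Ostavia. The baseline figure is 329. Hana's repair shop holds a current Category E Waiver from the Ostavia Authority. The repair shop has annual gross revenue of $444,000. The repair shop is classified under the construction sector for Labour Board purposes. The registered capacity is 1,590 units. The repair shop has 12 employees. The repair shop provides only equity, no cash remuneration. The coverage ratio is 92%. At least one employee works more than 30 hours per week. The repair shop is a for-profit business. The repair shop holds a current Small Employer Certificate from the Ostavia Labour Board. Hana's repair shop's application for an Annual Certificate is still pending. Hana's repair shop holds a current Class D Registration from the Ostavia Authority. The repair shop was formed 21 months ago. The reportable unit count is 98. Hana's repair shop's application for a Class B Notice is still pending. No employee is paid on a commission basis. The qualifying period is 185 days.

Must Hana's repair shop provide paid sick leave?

Exception (a) is satisfied on its face — remuneration is equity-only; the employer's headcount is 12, less than the 13 limit. Turning to paragraphs (f)–(k): (f) is triggered — the repair shop is classified under the construction sector. (g) would limit (f) — at least one employee exceeds 30 hours/week — but (h) sets (g) aside: (h) operates against (g): a current Class D Registration is held. (i) operates (the reportable unit count is 98, less than the 112 limit), but is itself disapplied by (j): (j) applies — the qualifying period is 185 days, below the 240 days limit. (k) is not triggered (the Class B Notice is not current), so (j) stands. Exception (a) does not apply.
Exception (b) requires that the employer is organised as a non-profit; but the employer is for-profit, so (b) is unavailable.
Exception (c) is satisfied on its face — the coverage ratio is 92%, meeting the 92% threshold; a current Small Employer Certificate is held. However, paragraph (l) must be considered: (l) operates against (c): a current Category E Waiver is held. Exception (c) does not apply.
Exception (d): the business's age is 21 months, below the 23 months limit; no employee is paid on commission — every condition holds. Turning to paragraph (m): (m) is engaged — the registered capacity is 1,590 units, under the 1,610 units limit. (d) is therefore removed.
Exception (e) fails — there is no Annual Certificate in force.
Every exception is unavailable, so the rule governs.

Yes — Hana's repair shop must provide paid sick leave.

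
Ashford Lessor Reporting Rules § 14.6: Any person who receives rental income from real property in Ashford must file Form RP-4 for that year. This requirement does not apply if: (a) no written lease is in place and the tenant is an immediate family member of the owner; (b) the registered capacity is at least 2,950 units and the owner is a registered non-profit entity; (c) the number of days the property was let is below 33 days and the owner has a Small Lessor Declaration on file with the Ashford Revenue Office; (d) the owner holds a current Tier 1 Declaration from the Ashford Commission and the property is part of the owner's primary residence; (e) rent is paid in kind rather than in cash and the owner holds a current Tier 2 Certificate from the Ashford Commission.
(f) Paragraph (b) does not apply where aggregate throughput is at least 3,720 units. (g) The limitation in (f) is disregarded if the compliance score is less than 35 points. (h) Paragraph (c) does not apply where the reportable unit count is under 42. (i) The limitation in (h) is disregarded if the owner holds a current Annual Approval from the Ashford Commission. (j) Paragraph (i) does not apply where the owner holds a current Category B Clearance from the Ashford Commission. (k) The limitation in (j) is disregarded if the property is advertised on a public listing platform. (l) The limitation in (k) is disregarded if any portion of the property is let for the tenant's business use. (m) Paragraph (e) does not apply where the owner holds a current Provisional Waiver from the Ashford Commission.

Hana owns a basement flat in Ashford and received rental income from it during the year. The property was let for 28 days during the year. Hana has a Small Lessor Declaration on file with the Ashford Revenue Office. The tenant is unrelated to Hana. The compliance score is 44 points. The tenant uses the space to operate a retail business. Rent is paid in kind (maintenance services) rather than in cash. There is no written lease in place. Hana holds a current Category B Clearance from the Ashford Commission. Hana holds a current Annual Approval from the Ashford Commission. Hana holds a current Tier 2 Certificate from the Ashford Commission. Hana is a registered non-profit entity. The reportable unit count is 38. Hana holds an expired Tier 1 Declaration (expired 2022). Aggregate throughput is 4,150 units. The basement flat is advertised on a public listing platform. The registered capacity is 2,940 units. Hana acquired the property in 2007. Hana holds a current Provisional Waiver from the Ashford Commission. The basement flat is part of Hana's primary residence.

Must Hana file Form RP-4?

Yes — Hana must file Form RP-4.

Exception (a) requires that the tenant is an immediate family member of the owner; but the tenant is unrelated to the owner, so (a) is unavailable.
Exception (b) fails — the registered capacity is 2,940 units, short of 2,950 units.
Exception (c) is satisfied on its face — the number of days the property was let is 28 days, below the 33 days limit; a Small Lessor Declaration is on file. But applying paragraphs (h)–(l): (h) is triggered — the reportable unit count is 38, under the 42 limit. (i) would limit (h) — a current Annual Approval is held — but (j) sets (i) aside: (j) operates — a current Category B Clearance is held. (k) would limit (j) — the property is publicly advertised — but (l) sets (k) aside: (l) applies — the space is let for business use. (c) is therefore removed.
Exception (d) requires that the owner holds a current Tier 1 Declaration from the Ashford Commission; but there is no Tier 1 Declaration in force, so (d) is unavailable.
Exception (e)'s conditions are all satisfied: rent is paid in kind; a current Tier 2 Certificate is held. But: (m) operates against (e): a current Provisional Waiver is held. Exception (e) does not apply.
None of the exceptions is available; § 14.6 applies in full.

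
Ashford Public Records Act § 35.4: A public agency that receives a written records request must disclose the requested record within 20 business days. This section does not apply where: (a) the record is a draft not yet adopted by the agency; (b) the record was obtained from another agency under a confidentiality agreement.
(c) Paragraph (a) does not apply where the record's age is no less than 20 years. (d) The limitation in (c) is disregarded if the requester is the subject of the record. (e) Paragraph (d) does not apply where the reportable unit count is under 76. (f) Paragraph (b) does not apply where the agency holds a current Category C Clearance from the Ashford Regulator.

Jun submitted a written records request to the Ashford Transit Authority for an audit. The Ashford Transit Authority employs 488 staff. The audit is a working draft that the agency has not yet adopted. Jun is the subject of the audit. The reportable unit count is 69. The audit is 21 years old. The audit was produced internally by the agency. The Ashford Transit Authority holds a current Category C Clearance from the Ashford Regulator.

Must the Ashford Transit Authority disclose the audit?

Exception (a) is satisfied on its face — the audit is an unadopted draft. However, paragraphs (c)–(e) must be considered: (c) operates — the record's age is 21 years, meeting the 20 years threshold. (d) would limit (c) — Jun is the subject of the audit — but (e) sets (d) aside: (e) applies — the reportable unit count is 69, under the 76 limit. (a) is therefore removed.
Exception (b) requires that the record was obtained from another agency under a confidentiality agreement; but the audit was produced internally, so (b) is unavailable.
No exception applies. The general rule governs.

Yes — the Ashford Transit Authority must disclose the audit.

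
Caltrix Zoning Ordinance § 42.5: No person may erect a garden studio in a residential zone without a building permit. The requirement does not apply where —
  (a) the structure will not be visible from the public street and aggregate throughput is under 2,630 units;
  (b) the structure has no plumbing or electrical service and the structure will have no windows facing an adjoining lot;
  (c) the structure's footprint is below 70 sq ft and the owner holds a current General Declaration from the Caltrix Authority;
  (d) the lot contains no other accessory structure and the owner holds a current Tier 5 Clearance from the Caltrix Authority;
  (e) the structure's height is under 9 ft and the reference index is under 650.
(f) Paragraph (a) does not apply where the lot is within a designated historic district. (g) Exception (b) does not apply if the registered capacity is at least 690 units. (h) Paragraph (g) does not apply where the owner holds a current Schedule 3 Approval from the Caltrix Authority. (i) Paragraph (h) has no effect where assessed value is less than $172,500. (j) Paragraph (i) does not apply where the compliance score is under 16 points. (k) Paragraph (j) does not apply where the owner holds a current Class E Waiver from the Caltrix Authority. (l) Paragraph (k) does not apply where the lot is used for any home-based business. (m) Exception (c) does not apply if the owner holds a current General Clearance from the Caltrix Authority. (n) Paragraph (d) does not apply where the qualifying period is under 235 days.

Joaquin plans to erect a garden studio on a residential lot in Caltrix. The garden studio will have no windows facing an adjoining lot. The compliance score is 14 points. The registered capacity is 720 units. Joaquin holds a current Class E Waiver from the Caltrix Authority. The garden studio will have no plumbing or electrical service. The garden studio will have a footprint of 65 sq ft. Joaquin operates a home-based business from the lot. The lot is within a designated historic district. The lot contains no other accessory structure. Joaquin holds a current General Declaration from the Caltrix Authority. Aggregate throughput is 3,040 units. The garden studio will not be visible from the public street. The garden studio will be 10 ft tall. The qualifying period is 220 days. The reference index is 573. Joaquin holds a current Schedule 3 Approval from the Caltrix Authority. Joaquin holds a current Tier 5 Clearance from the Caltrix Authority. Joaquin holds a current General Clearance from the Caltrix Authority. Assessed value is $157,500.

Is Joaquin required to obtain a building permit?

Exception (a) does not apply: aggregate throughput is 3,040 units, not under 2,630 units.
Exception (b) is satisfied on its face — there is no plumbing or electrical service; no windows face an adjoining lot. Under paragraphs (g)–(l): (g) is triggered (the registered capacity is 720 units, meeting the 690 units threshold), but is displaced by (h): (h) is engaged — a current Schedule 3 Approval is held. (i) would limit (h) — assessed value is $157,500, less than the $172,500 limit — but (j) sets (i) aside: (j) operates against (i): the compliance score is 14 points, under the 16 points limit. (k) applies (a current Class E Waiver is held), but is overridden by (l): (l) operates against (k): a home-based business operates on the lot. (b) remains available.
Exception (c) is satisfied on its face — the structure's footprint is 65 sq ft, below the 70 sq ft limit; a current General Declaration is held. But applying paragraph (m): (m) operates against (c): a current General Clearance is held. (c) is therefore removed.
Exception (d)'s conditions are all satisfied: the lot has no other accessory structure; a current Tier 5 Clearance is held. Turning to paragraph (n): (n) operates against (d): the qualifying period is 220 days, under the 235 days limit. So (d) is unavailable.
Exception (e) fails — the structure's height is 10 ft, not under 9 ft.

No — exception (b) applies; Joaquin does not need a building permit.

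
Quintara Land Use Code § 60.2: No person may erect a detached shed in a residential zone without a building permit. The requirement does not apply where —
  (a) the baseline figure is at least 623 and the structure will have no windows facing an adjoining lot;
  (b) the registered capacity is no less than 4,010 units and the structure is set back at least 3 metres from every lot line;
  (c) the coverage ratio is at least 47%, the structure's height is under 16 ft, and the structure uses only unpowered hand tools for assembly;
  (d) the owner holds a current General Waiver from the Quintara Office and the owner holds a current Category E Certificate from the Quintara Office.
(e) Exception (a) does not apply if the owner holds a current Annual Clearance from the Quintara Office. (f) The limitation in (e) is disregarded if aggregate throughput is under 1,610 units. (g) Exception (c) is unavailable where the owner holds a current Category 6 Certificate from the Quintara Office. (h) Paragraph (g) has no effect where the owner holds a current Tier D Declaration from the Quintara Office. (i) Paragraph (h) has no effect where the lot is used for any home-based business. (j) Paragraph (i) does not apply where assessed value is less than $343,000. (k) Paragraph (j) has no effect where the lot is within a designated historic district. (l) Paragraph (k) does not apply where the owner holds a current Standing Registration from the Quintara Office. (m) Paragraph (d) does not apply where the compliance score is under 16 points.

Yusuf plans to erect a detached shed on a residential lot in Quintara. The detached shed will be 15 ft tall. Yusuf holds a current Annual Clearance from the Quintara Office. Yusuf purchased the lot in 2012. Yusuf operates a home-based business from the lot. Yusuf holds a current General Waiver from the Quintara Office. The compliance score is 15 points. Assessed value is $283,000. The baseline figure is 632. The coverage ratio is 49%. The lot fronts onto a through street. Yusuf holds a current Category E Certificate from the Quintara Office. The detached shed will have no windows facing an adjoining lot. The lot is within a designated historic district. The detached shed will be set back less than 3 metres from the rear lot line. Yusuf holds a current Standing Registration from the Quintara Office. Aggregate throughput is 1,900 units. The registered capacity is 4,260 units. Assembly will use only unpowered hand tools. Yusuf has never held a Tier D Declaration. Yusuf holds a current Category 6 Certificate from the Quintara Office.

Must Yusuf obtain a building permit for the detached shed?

All of (a)'s requirements are met (the baseline figure is 632, meeting the 623 threshold; no windows face an adjoining lot). But: (e) operates — a current Annual Clearance is held. (f), which would lift (e), is not engaged — aggregate throughput is 1,900 units, not under 1,610 units. (a) is therefore removed.
Exception (b) does not apply: the rear setback is under 3 m.
Exception (c): the coverage ratio is 49%, meeting the 47% threshold; the structure's height is 15 ft, under the 16 ft limit; assembly uses only hand tools — every condition holds. But: (g) is engaged — a current Category 6 Certificate is held. (h) is inapplicable (no current Tier D Declaration is held), so (g) stands. Exception (c) does not apply.
All of (d)'s requirements are met (a current General Waiver is held; a current Category E Certificate is held). But: (m) is triggered — the compliance score is 15 points, under the 16 points limit. (d) is therefore removed.
No exception is made out. Yusuf falls within the general rule.

Yes — Yusuf must obtain a building permit.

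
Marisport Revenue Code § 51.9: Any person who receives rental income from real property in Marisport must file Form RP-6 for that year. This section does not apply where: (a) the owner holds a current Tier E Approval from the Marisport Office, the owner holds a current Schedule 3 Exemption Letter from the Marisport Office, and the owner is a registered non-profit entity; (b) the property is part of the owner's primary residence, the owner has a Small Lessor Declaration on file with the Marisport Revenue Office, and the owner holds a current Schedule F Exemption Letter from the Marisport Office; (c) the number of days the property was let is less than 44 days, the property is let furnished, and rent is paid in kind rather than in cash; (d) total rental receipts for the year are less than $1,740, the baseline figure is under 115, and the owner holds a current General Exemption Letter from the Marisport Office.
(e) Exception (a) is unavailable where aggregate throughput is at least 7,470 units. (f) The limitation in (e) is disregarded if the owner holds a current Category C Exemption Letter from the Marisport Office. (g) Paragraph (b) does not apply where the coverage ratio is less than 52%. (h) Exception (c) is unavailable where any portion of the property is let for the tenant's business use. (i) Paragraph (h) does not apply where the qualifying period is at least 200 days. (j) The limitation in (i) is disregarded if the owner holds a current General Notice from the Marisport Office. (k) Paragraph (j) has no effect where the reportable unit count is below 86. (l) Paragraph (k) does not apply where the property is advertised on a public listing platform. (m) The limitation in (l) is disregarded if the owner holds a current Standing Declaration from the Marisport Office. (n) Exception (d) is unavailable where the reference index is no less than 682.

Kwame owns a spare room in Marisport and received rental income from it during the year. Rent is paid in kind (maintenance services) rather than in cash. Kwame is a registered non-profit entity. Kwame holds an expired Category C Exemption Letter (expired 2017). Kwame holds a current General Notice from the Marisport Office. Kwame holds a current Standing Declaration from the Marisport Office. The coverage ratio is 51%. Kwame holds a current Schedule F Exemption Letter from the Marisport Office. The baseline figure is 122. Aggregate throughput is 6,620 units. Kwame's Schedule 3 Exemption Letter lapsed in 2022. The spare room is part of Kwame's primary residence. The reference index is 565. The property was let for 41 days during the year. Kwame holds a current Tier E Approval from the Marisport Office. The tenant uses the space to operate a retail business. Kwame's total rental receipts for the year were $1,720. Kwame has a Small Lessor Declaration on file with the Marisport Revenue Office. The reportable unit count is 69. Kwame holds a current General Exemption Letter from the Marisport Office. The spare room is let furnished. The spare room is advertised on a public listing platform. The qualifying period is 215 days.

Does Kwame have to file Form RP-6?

No — exception (c) applies; Kwame is not required to file Form RP-6.

Exception (a) fails — there is no Schedule 3 Exemption Letter in force.
Exception (b)'s conditions are all satisfied: the spare room is part of the primary residence; a Small Lessor Declaration is on file; a current Schedule F Exemption Letter is held. But: (g) operates against (b): the coverage ratio is 51%, less than the 52% limit. So (b) is unavailable.
Exception (c)'s conditions are all satisfied: the number of days the property was let is 41 days, less than the 44 days limit; the property is let furnished; rent is paid in kind. Considering the limiting provisions: (h) would limit (c) — the space is let for business use — but (i) sets (h) aside: (i) operates against (h): the qualifying period is 215 days, meeting the 200 days threshold. (j) operates (a current General Notice is held), but is itself disapplied by (k): (k) operates against (j): the reportable unit count is 69, below the 86 limit. (l) is triggered (the property is publicly advertised), but yields to (m): (m) operates against (l): a current Standing Declaration is held. (c) remains available.
Exception (d) does not apply: the baseline figure is 122, not under 115.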